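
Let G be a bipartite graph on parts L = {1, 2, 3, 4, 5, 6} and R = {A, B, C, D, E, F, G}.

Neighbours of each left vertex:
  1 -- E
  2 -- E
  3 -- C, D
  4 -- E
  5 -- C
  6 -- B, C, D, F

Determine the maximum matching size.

4

A valid assignment of size 4: 1–E, 3–D, 5–C, 6–B.
The set {1, 2, 4} has only 1 neighbour ({E}), so by Hall's theorem at most 4 of the 6 left vertices can be matched.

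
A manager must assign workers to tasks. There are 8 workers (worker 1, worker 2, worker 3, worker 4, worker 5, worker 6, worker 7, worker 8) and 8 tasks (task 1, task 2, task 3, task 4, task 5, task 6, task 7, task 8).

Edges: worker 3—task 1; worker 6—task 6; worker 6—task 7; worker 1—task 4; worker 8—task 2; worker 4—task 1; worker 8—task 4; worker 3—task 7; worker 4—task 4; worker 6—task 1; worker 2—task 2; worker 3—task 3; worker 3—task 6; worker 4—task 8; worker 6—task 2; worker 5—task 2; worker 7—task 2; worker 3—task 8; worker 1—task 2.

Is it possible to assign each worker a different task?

The set {worker 1, worker 2, worker 5, worker 7, worker 8} has only 2 neighbours ({task 2, task 4}), so by Hall's theorem at most 5 of the 8 workers can be matched.
Hence no matching covers every worker.

No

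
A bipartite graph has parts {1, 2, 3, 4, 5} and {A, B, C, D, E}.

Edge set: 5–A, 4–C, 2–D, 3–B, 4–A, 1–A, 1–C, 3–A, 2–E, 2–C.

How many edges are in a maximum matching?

A valid assignment of size 4: 1→A, 2→E, 3→B, 4→C.
The set {1, 4, 5} has only 2 neighbours ({A, C}), so by Hall's theorem at most 4 of the 5 left vertices can be matched.

4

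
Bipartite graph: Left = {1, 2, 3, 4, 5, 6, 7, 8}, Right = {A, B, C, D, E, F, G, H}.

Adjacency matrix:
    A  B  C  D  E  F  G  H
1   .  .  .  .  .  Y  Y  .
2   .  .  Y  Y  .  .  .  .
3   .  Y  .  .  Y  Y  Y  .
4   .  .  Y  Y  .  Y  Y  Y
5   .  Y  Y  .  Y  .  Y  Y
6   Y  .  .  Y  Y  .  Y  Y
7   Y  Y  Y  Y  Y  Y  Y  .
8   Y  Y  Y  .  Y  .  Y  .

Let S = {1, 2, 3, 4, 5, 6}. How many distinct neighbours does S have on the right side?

The union of neighbours of {1, 2, 3, 4, 5, 6} is {A, B, C, D, E, F, G, H}, which has 8 elements.
Since |N(S)| = 8 ≥ |S| = 6, Hall's condition holds for this subset.

8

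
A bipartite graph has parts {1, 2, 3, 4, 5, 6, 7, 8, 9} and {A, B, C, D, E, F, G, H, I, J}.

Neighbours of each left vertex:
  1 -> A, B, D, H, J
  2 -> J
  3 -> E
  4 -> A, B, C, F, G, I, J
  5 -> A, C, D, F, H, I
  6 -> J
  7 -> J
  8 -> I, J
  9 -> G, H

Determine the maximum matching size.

7

One maximum matching: 1–B, 2–J, 3–E, 4–A, 5–H, 8–I, 9–G.
The set {2, 6, 7} has only 1 neighbour ({J}), so by Hall's theorem at most 7 of the 9 left vertices can be matched.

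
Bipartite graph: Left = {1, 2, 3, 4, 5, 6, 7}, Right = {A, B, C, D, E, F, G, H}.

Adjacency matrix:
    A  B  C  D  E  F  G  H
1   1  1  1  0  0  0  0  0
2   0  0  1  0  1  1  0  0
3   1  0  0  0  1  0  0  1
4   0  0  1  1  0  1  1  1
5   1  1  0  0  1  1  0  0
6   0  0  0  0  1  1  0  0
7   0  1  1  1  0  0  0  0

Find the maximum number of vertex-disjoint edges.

For example, pair 1-C, 2-E, 3-H, 4-G, 5-A, 6-F, 7-B.
All 7 left vertices are matched, so no larger matching exists.

7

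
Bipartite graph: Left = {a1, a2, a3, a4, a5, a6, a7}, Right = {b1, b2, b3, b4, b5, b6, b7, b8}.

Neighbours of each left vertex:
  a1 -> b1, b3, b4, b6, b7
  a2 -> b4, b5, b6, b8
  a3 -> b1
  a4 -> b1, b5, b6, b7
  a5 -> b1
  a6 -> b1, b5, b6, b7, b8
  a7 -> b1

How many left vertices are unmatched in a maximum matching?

One maximum matching: a1-b6, a2-b8, a3-b1, a4-b5, a6-b7.
The set {a3, a5, a7} has only 1 neighbour ({b1}), so by Hall's theorem at most 5 of the 7 left vertices can be matched.
That matches 5 of the 7, leaving 2 unmatched; no matching can do better.

2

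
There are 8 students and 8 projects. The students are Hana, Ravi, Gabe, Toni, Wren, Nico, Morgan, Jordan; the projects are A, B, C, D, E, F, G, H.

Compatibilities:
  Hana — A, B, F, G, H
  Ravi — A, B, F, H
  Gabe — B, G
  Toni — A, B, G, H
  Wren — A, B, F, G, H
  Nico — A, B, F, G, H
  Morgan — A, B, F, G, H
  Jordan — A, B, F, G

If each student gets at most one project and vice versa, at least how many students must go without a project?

3

A valid assignment of size 5: Hana–A, Ravi–F, Gabe–B, Toni–H, Wren–G.
The set {Hana, Ravi, Gabe, Toni, Wren, Nico, Morgan, Jordan} has only 5 neighbours ({A, B, F, G, H}), so by Hall's theorem at most 5 of the 8 students can be matched.
That matches 5 of the 8, leaving 3 unmatched; no matching can do better.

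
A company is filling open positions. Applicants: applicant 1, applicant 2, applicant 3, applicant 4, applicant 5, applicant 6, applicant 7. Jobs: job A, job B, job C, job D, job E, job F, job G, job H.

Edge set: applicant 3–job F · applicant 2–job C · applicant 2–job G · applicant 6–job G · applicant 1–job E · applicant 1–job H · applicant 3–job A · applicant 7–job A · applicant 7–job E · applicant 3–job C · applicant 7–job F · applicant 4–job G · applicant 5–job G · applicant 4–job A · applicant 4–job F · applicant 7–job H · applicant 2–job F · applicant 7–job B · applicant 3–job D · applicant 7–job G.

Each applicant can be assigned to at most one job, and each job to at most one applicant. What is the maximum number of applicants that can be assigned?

A valid assignment of size 6: applicant 1-job H, applicant 2-job C, applicant 3-job D, applicant 4-job A, applicant 5-job G, applicant 7-job F.
The set {applicant 5, applicant 6} has only 1 neighbour ({job G}), so by Hall's theorem at most 6 of the 7 applicants can be matched.

6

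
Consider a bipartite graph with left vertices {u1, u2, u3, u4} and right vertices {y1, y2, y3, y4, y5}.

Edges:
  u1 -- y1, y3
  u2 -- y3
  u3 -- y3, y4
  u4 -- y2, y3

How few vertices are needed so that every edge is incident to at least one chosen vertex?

The 4 edges u1–y1, u2–y3, u3–y4, u4–y2 form a matching, so any vertex cover needs at least 4 vertices (one per matched edge).
Conversely {u1, u2, u3, u4} meets every edge and has exactly 4 vertices, so 4 is optimal.

4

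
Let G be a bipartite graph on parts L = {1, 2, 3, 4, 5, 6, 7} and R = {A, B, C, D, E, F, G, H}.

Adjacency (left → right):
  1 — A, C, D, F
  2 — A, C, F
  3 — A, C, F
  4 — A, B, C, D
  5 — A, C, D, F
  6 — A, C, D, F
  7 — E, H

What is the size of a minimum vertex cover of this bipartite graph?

6

The 6 edges 1–D, 2–A, 3–C, 4–B, 5–F, 7–E form a matching, so any vertex cover needs at least 6 vertices (one per matched edge).
Conversely {4, 7, A, C, D, F} meets every edge and has exactly 6 vertices, so 6 is optimal.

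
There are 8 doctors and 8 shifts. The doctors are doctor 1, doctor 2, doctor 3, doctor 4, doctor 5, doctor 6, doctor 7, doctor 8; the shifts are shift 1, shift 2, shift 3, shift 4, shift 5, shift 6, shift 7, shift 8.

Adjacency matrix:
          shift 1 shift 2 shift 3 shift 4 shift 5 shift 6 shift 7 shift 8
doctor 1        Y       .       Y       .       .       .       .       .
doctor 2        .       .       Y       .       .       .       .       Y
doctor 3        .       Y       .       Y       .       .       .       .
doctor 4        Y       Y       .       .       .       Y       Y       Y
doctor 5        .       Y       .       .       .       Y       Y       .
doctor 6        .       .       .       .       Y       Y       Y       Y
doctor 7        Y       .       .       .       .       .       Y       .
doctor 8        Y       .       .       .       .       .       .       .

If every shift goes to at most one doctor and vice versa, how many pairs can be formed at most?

A valid assignment of size 8: doctor 1–shift 3, doctor 2–shift 8, doctor 3–shift 4, doctor 4–shift 6, doctor 5–shift 2, doctor 6–shift 5, doctor 7–shift 7, doctor 8–shift 1.
This saturates every doctor, so 8 is the maximum.

8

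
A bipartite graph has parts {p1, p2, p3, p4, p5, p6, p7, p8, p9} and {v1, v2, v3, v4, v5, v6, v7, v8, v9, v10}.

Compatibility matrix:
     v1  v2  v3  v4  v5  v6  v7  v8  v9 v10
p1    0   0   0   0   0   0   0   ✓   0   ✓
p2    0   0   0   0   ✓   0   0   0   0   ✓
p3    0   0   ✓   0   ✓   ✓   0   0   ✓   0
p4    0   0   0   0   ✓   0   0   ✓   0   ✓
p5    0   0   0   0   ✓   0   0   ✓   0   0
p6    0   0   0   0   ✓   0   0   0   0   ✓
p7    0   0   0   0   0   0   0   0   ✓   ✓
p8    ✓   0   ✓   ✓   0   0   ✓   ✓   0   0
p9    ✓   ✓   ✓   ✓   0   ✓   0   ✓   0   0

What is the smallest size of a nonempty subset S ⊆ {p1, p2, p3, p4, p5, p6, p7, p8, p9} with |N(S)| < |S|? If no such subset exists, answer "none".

4

Take S = {p1, p2, p4, p5}. Its neighbourhood is {v5, v8, v10}, so |N(S)| = 3 < |S| = 4.
Every subset of size less than 4 has at least as many neighbours as members, so 4 is the minimum.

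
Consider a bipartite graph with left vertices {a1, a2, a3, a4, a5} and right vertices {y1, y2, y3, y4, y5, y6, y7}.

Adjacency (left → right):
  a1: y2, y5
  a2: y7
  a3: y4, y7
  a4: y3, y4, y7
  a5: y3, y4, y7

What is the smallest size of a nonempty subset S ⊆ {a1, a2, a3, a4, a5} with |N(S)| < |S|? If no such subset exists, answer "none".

4

Take S = {a2, a3, a4, a5}. Its neighbourhood is {y3, y4, y7}, so |N(S)| = 3 < |S| = 4.
Every subset of size less than 4 has at least as many neighbours as members, so 4 is the minimum.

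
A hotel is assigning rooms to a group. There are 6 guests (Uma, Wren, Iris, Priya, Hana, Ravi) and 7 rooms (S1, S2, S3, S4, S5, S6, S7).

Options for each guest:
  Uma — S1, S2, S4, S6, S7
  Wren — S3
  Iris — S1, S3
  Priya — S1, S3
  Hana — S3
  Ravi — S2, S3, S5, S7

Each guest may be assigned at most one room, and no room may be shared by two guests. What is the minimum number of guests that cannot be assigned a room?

A valid assignment of size 4: Uma-S7, Wren-S3, Iris-S1, Ravi-S2.
The set {Wren, Iris, Priya, Hana} has only 2 neighbours ({S1, S3}), so by Hall's theorem at most 4 of the 6 guests can be matched.
That matches 4 of the 6, leaving 2 unmatched; no matching can do better.

2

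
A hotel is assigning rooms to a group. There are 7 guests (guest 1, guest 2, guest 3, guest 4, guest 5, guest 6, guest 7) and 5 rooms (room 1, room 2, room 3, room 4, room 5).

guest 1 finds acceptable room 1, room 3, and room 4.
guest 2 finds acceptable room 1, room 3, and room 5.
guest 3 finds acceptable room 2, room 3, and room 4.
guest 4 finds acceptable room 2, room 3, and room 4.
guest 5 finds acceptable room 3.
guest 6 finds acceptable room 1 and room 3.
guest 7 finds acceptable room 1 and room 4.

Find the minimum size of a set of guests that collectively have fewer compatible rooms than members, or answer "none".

Take S = {guest 1, guest 5, guest 6, guest 7}. Its neighbourhood is {room 1, room 3, room 4}, so |N(S)| = 3 < |S| = 4.
Every subset of size less than 4 has at least as many neighbours as members, so 4 is the minimum.

4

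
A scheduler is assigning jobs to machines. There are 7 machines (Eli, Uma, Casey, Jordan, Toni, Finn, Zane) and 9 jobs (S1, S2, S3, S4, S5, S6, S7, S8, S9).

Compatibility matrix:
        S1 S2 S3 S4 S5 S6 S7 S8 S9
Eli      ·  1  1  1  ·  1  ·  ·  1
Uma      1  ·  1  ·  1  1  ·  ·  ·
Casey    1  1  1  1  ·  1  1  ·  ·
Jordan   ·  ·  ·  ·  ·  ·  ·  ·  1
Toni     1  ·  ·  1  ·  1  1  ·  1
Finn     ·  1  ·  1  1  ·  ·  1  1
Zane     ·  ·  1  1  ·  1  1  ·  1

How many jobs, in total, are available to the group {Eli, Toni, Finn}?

9

The union of neighbours of {Eli, Toni, Finn} is {S1, S2, S3, S4, S5, S6, S7, S8, S9}, which has 9 elements.
Since |N(S)| = 9 ≥ |S| = 3, Hall's condition holds for this subset.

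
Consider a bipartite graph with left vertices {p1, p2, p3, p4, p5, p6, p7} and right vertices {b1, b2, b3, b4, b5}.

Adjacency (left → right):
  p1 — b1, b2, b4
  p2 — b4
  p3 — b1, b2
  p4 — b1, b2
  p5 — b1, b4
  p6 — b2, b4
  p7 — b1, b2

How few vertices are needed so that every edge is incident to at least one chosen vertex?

A maximum matching has 3 edges (e.g. p1–b1, p2–b4, p3–b2).
By König's theorem the minimum vertex cover has the same size. One such cover is {b1, b2, b4}.

3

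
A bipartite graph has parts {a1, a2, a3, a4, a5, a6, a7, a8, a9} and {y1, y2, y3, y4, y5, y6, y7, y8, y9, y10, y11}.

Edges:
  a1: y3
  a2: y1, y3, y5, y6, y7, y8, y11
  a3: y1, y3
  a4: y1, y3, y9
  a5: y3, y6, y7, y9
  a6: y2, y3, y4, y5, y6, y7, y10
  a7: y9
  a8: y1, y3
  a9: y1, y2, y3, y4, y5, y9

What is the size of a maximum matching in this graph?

For example, pair a1–y3, a2–y11, a3–y1, a4–y9, a5–y7, a6–y6, a9–y4.
The set {a1, a3, a4, a7, a8} has only 3 neighbours ({y1, y3, y9}), so by Hall's theorem at most 7 of the 9 left vertices can be matched.

7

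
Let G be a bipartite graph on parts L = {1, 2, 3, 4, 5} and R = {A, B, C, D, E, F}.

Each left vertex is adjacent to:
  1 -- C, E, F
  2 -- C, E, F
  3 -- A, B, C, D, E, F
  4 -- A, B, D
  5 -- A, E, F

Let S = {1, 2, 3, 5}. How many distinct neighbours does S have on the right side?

The union of neighbours of {1, 2, 3, 5} is {A, B, C, D, E, F}, which has 6 elements.
Since |N(S)| = 6 ≥ |S| = 4, Hall's condition holds for this subset.

6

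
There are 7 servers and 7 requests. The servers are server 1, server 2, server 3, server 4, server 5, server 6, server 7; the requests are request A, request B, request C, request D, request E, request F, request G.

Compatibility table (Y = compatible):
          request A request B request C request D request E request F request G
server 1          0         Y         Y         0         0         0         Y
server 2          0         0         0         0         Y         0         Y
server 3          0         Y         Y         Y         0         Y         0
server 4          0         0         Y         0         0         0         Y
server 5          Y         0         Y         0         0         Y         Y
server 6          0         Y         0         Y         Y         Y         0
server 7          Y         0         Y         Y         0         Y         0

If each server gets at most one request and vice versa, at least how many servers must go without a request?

0

A valid assignment of size 7: server 1-request B, server 2-request E, server 3-request C, server 4-request G, server 5-request A, server 6-request D, server 7-request F.
This saturates every server, so 7 is the maximum.
That matches 7 of the 7, leaving 0 unmatched; no matching can do better.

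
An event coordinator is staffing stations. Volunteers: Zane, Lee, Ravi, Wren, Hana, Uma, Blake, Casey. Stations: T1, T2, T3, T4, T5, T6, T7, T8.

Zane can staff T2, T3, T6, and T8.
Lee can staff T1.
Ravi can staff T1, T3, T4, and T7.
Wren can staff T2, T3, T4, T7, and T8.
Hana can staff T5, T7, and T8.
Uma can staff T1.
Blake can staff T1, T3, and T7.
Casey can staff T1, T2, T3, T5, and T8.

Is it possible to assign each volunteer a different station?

No

The set {Lee, Uma} has only 1 neighbour ({T1}), so by Hall's theorem at most 7 of the 8 volunteers can be matched.
Hence no matching covers every volunteer.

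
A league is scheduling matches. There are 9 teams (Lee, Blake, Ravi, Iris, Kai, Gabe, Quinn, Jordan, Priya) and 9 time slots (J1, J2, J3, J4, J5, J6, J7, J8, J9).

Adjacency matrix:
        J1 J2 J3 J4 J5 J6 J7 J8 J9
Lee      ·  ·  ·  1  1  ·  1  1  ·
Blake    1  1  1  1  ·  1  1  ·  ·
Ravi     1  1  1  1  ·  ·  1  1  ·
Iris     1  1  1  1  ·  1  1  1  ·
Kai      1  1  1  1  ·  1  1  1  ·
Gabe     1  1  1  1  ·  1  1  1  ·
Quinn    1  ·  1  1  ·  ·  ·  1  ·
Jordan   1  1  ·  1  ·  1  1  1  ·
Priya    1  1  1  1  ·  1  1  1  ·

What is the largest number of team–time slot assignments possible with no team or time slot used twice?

One maximum matching: Lee→J5, Blake→J4, Ravi→J7, Iris→J3, Kai→J2, Gabe→J1, Quinn→J8, Jordan→J6.
The set {Blake, Ravi, Iris, Kai, Gabe, Quinn, Jordan, Priya} has only 7 neighbours ({J1, J2, J3, J4, J6, J7, J8}), so by Hall's theorem at most 8 of the 9 teams can be matched.

8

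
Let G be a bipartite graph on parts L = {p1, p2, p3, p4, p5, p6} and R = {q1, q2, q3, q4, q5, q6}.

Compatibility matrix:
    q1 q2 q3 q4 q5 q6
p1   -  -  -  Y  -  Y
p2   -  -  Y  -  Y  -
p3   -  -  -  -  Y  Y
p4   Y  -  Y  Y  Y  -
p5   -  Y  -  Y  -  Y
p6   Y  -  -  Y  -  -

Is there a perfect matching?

One maximum matching: p1-q6, p2-q3, p3-q5, p4-q1, p5-q2, p6-q4.
All 6 left vertices are covered.

Yes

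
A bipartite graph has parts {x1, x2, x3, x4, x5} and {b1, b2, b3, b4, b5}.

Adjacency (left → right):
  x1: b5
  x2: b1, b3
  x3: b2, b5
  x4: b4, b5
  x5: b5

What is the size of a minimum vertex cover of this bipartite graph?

The 4 edges x1–b5, x2–b3, x3–b2, x4–b4 form a matching, so any vertex cover needs at least 4 vertices (one per matched edge).
Conversely {x2, x3, x4, b5} meets every edge and has exactly 4 vertices, so 4 is optimal.

4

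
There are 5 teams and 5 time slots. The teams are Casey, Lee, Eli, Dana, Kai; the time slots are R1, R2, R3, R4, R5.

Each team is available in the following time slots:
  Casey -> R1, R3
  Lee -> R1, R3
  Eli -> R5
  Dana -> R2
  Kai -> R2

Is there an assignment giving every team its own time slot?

The set {Dana, Kai} has only 1 neighbour ({R2}), so by Hall's theorem at most 4 of the 5 teams can be matched.
Hence no matching covers every team.

No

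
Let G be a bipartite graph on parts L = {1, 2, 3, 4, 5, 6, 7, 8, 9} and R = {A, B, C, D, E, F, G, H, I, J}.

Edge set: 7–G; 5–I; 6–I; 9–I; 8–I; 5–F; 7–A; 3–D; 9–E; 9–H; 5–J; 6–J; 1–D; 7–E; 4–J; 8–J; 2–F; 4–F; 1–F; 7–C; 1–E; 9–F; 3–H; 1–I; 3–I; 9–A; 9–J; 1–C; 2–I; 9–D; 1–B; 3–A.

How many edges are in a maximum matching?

One maximum matching: 1–B, 2–I, 3–D, 4–F, 5–J, 7–E, 9–A.
The set {2, 4, 5, 6, 8} has only 3 neighbours ({F, I, J}), so by Hall's theorem at most 7 of the 9 left vertices can be matched.

7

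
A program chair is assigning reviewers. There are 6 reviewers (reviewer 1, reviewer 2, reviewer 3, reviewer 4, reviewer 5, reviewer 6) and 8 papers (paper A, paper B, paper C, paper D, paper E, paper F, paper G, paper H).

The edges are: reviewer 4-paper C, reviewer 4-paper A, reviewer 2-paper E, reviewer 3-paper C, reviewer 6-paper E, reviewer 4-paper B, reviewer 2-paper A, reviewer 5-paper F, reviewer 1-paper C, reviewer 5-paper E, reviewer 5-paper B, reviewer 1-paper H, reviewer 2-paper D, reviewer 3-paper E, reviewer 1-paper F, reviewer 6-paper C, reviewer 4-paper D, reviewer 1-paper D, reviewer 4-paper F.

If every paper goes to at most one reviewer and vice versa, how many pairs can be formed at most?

6

One maximum matching: reviewer 1–paper H, reviewer 2–paper A, reviewer 3–paper C, reviewer 4–paper D, reviewer 5–paper B, reviewer 6–paper E.
This saturates every reviewer, so 6 is the maximum.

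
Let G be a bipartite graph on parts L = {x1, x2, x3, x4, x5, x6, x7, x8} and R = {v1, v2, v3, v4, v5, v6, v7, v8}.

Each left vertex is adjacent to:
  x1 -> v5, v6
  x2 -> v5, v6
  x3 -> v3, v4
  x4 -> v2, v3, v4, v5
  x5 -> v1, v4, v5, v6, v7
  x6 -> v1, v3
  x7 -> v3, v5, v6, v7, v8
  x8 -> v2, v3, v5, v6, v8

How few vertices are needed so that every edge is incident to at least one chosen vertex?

8

The 8 edges x1–v5, x2–v6, x3–v4, x4–v2, x5–v7, x6–v1, x7–v8, x8–v3 form a matching, so any vertex cover needs at least 8 vertices (one per matched edge).
Conversely {x1, x2, x3, x4, x5, x6, x7, x8} meets every edge and has exactly 8 vertices, so 8 is optimal.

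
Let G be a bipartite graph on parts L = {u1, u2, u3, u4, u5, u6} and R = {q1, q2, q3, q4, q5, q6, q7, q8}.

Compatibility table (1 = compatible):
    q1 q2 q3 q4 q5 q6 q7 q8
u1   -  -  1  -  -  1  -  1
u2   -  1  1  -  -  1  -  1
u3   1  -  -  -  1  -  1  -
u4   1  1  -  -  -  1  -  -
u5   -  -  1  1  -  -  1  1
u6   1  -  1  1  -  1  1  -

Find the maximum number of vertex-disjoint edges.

A valid assignment of size 6: u1→q8, u2→q3, u3→q7, u4→q2, u5→q4, u6→q6.
This saturates every left vertex, so 6 is the maximum.

6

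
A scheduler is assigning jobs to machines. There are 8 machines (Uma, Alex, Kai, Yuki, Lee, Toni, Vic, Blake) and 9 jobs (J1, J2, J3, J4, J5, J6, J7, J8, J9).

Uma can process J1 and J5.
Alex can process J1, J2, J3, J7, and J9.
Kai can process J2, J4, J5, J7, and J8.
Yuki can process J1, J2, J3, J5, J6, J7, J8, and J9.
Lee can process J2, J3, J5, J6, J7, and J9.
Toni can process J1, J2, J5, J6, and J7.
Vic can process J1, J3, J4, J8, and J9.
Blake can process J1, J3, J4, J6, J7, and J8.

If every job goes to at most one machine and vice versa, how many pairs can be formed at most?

8

A valid assignment of size 8: Uma–J5, Alex–J2, Kai–J8, Yuki–J3, Lee–J9, Toni–J7, Vic–J1, Blake–J6.
This saturates every machine, so 8 is the maximum.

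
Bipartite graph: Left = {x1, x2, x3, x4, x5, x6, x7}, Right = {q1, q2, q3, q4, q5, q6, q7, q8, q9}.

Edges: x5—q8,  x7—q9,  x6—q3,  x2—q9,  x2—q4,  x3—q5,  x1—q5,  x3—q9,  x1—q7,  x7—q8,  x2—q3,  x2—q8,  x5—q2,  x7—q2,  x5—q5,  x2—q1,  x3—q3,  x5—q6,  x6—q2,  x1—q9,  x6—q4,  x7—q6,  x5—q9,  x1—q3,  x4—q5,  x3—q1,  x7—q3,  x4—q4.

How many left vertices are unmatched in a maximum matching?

One maximum matching: x1-q7, x2-q4, x3-q3, x4-q5, x5-q6, x6-q2, x7-q9.
This saturates every left vertex, so 7 is the maximum.
That matches 7 of the 7, leaving 0 unmatched; no matching can do better.

0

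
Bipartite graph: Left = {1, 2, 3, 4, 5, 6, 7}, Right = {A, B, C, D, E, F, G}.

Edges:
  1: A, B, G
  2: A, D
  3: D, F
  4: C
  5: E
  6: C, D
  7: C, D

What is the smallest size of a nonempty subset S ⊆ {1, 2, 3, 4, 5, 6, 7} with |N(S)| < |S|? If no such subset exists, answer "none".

3

Take S = {4, 6, 7}. Its neighbourhood is {C, D}, so |N(S)| = 2 < |S| = 3.
Every subset of size less than 3 has at least as many neighbours as members, so 3 is the minimum.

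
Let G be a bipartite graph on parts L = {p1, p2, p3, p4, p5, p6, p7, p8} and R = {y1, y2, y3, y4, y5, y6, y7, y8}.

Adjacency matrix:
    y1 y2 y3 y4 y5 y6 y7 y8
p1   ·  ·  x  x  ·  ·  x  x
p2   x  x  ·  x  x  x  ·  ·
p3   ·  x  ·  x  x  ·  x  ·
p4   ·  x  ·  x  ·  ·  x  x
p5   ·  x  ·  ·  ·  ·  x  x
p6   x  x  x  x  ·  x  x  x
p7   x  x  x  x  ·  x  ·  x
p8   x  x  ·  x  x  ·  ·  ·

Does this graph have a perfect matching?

Yes

One maximum matching: p1–y3, p2–y4, p3–y5, p4–y2, p5–y8, p6–y7, p7–y6, p8–y1.
Every left vertex is matched, so this is a perfect matching.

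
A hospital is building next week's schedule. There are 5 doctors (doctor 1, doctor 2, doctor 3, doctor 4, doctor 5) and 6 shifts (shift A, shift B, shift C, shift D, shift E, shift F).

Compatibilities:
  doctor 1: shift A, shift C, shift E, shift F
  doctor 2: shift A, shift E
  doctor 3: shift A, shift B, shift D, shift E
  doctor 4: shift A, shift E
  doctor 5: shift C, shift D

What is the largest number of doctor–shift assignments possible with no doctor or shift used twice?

5

For example, pair doctor 1-shift F, doctor 2-shift A, doctor 3-shift B, doctor 4-shift E, doctor 5-shift D.
This saturates every doctor, so 5 is the maximum.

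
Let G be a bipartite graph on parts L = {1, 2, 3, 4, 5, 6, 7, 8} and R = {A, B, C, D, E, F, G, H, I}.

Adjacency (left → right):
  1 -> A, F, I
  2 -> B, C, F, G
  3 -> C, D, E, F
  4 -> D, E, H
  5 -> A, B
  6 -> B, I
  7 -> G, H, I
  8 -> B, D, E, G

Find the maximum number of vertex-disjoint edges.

A valid assignment of size 8: 1-F, 2-C, 3-E, 4-D, 5-A, 6-I, 7-G, 8-B.
This saturates every left vertex, so 8 is the maximum.

8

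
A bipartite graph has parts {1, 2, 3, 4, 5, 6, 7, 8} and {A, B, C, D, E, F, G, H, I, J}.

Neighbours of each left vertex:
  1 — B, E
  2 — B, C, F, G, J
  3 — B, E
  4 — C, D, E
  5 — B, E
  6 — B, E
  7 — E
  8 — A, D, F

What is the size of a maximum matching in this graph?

5

One maximum matching: 1–E, 2–J, 3–B, 4–C, 8–F.
The set {1, 3, 5, 6, 7} has only 2 neighbours ({B, E}), so by Hall's theorem at most 5 of the 8 left vertices can be matched.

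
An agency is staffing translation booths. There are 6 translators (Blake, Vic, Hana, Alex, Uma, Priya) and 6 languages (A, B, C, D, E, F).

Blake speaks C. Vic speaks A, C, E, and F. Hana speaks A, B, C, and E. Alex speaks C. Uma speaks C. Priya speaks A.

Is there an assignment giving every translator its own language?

The set {Blake, Alex, Uma} has only 1 neighbour ({C}), so by Hall's theorem at most 4 of the 6 translators can be matched.
Hence no matching covers every translator.

No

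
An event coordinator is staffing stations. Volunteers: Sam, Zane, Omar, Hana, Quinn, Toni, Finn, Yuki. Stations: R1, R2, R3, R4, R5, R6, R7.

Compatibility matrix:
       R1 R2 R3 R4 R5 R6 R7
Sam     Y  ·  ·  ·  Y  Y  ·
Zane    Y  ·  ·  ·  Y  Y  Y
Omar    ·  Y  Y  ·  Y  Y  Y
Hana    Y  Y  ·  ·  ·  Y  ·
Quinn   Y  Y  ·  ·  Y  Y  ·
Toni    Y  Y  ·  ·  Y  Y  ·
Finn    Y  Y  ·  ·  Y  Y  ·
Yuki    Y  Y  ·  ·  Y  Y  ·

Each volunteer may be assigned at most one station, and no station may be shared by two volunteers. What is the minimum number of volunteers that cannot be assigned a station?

2

For example, pair Sam-R1, Zane-R7, Omar-R3, Hana-R2, Quinn-R6, Toni-R5.
The set {Sam, Hana, Quinn, Toni, Finn, Yuki} has only 4 neighbours ({R1, R2, R5, R6}), so by Hall's theorem at most 6 of the 8 volunteers can be matched.
That matches 6 of the 8, leaving 2 unmatched; no matching can do better.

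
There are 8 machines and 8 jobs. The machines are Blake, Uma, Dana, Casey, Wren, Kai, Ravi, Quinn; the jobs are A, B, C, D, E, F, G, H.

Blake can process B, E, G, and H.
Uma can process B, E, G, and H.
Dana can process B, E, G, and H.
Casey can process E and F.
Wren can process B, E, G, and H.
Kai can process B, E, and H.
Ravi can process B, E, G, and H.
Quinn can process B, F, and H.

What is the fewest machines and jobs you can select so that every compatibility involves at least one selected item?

5

The 5 edges Blake–H, Uma–E, Dana–G, Casey–F, Wren–B form a matching, so any vertex cover needs at least 5 vertices (one per matched edge).
Conversely {B, E, F, G, H} meets every edge and has exactly 5 vertices, so 5 is optimal.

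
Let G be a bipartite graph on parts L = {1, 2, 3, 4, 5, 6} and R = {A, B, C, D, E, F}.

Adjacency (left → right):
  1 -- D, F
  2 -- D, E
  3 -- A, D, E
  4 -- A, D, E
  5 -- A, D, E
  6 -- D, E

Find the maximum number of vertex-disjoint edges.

For example, pair 1→F, 2→D, 3→A, 4→E.
The set {2, 3, 4, 5, 6} has only 3 neighbours ({A, D, E}), so by Hall's theorem at most 4 of the 6 left vertices can be matched.

4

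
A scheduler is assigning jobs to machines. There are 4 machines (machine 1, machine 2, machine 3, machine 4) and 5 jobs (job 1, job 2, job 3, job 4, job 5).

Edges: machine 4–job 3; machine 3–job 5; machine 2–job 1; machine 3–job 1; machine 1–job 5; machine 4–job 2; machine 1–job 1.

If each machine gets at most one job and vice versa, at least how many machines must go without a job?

1

For example, pair machine 1-job 5, machine 2-job 1, machine 4-job 2.
The set {machine 1, machine 2, machine 3} has only 2 neighbours ({job 1, job 5}), so by Hall's theorem at most 3 of the 4 machines can be matched.
That matches 3 of the 4, leaving 1 unmatched; no matching can do better.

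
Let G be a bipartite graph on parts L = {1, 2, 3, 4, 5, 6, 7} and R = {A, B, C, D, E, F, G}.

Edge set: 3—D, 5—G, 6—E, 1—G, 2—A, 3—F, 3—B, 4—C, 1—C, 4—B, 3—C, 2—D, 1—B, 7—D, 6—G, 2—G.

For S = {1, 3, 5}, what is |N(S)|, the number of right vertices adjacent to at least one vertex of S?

The union of neighbours of {1, 3, 5} is {B, C, D, F, G}, which has 5 elements.
Since |N(S)| = 5 ≥ |S| = 3, Hall's condition holds for this subset.

5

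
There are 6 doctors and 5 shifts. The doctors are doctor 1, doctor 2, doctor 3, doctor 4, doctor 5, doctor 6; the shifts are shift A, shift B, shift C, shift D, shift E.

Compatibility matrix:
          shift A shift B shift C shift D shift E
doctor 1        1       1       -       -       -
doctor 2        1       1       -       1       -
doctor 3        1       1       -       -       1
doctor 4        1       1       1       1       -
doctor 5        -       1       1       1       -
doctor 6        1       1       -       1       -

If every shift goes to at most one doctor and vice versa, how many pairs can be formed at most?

5

For example, pair doctor 1→shift B, doctor 2→shift A, doctor 3→shift E, doctor 4→shift C, doctor 5→shift D.
The set {doctor 1, doctor 2, doctor 4, doctor 5, doctor 6} has only 4 neighbours ({shift A, shift B, shift C, shift D}), so by Hall's theorem at most 5 of the 6 doctors can be matched.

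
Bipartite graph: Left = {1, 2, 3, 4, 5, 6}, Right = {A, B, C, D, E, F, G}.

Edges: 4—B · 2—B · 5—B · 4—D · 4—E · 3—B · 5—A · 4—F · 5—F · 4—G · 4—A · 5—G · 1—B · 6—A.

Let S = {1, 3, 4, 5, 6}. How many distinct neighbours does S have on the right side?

The union of neighbours of {1, 3, 4, 5, 6} is {A, B, D, E, F, G}, which has 6 elements.
Since |N(S)| = 6 ≥ |S| = 5, Hall's condition holds for this subset.

6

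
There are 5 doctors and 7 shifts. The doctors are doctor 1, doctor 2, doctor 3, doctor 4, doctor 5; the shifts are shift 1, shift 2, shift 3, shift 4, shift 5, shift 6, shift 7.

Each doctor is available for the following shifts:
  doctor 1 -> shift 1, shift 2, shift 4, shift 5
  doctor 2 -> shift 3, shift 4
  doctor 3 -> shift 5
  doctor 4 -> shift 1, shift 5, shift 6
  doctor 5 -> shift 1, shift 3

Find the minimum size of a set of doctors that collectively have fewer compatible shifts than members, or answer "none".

A matching saturating every doctor exists, for instance doctor 1→shift 2, doctor 2→shift 4, doctor 3→shift 5, doctor 4→shift 6, doctor 5→shift 3.
By Hall's marriage theorem, this means |N(S)| ≥ |S| for every subset S, so no violating subset exists.

none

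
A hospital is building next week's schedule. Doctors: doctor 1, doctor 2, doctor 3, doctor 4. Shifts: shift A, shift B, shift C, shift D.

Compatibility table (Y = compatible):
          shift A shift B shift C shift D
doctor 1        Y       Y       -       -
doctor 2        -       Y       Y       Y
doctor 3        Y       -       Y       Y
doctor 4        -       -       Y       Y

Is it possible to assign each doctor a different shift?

One maximum matching: doctor 1–shift A, doctor 2–shift B, doctor 3–shift C, doctor 4–shift D.
Every doctor is matched, so this is a perfect matching.

Yes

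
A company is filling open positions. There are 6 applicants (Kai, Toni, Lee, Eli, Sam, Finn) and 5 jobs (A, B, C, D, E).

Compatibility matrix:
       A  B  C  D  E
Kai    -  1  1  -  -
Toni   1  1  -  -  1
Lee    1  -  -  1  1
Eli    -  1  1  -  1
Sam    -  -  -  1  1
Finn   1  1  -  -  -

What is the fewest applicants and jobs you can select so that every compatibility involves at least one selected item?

The 5 edges Kai–C, Toni–A, Lee–D, Eli–B, Sam–E form a matching, so any vertex cover needs at least 5 vertices (one per matched edge).
Conversely {A, B, C, D, E} meets every edge and has exactly 5 vertices, so 5 is optimal.

5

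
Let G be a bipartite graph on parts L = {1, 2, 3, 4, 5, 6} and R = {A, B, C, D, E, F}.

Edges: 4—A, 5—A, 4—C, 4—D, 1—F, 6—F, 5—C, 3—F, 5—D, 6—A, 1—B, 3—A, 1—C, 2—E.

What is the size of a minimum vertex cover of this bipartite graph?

6

{1, 2, 3, 4, 5, 6} is a vertex cover of size 6: every edge has an endpoint in this set.
No smaller cover exists because 1–B, 2–E, 3–A, 4–D, 5–C, 6–F is a matching of size 6, and a cover must include an endpoint of each of these disjoint edges (König's theorem).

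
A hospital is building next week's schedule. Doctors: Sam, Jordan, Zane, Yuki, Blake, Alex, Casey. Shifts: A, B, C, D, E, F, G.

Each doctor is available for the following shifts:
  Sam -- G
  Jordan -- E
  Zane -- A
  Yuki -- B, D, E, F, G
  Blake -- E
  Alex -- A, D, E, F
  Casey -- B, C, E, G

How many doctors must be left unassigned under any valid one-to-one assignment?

1

A valid assignment of size 6: Sam→G, Jordan→E, Zane→A, Yuki→F, Alex→D, Casey→B.
The set {Jordan, Blake} has only 1 neighbour ({E}), so by Hall's theorem at most 6 of the 7 doctors can be matched.
That matches 6 of the 7, leaving 1 unmatched; no matching can do better.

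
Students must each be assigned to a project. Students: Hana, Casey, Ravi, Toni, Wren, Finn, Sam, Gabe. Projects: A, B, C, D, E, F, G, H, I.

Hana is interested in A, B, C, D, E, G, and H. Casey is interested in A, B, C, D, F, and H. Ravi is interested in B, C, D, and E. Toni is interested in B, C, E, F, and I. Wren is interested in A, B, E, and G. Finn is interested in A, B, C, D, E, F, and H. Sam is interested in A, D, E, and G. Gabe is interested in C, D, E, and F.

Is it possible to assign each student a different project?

Yes

One maximum matching: Hana-A, Casey-F, Ravi-B, Toni-I, Wren-G, Finn-H, Sam-D, Gabe-E.
All 8 students are covered.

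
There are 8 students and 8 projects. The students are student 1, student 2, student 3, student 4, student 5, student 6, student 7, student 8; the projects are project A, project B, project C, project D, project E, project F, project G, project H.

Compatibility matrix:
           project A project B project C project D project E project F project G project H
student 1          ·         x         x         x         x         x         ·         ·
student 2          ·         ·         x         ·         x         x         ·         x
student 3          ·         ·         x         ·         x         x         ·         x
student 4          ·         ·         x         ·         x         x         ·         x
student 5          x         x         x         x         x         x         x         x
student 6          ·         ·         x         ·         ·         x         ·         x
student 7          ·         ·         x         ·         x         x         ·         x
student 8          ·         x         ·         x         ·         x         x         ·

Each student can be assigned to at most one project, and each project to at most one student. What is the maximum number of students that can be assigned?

7

For example, pair student 1-project B, student 2-project H, student 3-project E, student 4-project F, student 5-project A, student 6-project C, student 8-project G.
The set {student 2, student 3, student 4, student 6, student 7} has only 4 neighbours ({project C, project E, project F, project H}), so by Hall's theorem at most 7 of the 8 students can be matched.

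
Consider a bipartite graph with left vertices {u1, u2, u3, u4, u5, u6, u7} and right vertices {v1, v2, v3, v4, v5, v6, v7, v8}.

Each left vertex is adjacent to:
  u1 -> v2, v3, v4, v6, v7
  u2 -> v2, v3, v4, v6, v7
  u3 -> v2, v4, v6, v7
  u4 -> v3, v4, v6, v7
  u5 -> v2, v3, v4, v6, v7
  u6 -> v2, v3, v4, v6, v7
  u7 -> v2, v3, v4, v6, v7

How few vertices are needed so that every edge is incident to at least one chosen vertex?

The 5 edges u1–v6, u2–v2, u3–v4, u4–v7, u5–v3 form a matching, so any vertex cover needs at least 5 vertices (one per matched edge).
Conversely {v2, v3, v4, v6, v7} meets every edge and has exactly 5 vertices, so 5 is optimal.

5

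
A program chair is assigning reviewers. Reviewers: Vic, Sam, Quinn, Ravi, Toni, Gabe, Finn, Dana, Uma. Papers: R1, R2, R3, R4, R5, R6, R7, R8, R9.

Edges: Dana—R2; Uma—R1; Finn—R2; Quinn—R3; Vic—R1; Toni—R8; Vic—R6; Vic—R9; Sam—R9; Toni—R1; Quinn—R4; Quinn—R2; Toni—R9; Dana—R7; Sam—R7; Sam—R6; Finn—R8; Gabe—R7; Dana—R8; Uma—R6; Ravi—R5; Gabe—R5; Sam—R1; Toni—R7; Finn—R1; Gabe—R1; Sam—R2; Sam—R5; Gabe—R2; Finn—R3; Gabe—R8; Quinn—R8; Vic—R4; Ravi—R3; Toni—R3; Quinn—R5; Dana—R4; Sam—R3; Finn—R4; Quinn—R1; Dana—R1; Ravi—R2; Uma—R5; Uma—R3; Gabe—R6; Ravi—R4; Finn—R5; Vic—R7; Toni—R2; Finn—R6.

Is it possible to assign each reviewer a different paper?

A valid assignment of size 9: Vic-R9, Sam-R7, Quinn-R1, Ravi-R3, Toni-R8, Gabe-R2, Finn-R6, Dana-R4, Uma-R5.
Every reviewer is matched, so this is a perfect matching.

Yes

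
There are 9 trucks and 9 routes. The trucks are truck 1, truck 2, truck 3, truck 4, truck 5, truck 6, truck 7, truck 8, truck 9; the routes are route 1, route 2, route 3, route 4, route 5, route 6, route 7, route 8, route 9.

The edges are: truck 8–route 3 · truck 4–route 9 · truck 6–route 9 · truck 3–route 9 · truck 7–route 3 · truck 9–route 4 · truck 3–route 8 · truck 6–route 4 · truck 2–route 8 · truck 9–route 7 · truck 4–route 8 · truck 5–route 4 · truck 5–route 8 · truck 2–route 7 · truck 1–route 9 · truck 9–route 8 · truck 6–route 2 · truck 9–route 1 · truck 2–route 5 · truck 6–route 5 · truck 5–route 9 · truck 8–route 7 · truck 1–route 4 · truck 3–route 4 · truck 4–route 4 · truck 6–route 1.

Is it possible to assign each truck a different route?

No

The set {truck 1, truck 3, truck 4, truck 5} has only 3 neighbours ({route 4, route 8, route 9}), so by Hall's theorem at most 8 of the 9 trucks can be matched.
Hence no matching covers every truck.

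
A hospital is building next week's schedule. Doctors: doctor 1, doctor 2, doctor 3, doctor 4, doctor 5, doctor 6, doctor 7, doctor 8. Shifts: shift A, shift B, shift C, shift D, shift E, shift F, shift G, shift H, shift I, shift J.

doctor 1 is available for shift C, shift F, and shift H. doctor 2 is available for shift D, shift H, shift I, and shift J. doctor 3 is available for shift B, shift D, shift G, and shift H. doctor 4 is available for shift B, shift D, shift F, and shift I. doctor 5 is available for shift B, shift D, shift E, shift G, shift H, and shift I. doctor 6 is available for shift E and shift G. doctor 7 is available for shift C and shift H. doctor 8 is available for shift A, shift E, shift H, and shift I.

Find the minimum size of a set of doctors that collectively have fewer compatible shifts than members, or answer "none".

A matching saturating every doctor exists, for instance doctor 1→shift F, doctor 2→shift J, doctor 3→shift H, doctor 4→shift I, doctor 5→shift D, doctor 6→shift G, doctor 7→shift C, doctor 8→shift E.
By Hall's marriage theorem, this means |N(S)| ≥ |S| for every subset S, so no violating subset exists.

none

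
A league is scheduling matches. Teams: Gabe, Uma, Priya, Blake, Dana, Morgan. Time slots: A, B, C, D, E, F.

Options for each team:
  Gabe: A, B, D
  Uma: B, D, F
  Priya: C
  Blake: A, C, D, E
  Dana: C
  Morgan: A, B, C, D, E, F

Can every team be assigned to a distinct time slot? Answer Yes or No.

The set {Priya, Dana} has only 1 neighbour ({C}), so by Hall's theorem at most 5 of the 6 teams can be matched.
Hence no matching covers every team.

No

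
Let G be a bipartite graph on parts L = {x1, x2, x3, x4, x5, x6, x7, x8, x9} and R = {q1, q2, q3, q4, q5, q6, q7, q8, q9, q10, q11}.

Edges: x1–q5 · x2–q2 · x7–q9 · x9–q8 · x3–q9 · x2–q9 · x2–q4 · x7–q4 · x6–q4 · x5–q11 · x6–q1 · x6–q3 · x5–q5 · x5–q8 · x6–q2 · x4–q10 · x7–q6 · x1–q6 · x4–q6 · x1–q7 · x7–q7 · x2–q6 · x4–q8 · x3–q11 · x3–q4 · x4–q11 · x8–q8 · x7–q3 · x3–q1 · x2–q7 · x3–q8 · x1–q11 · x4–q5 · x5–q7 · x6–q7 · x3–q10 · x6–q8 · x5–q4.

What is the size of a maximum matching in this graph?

For example, pair x1–q11, x2–q4, x3–q9, x4–q10, x5–q7, x6–q1, x7–q6, x8–q8.
The set {x8, x9} has only 1 neighbour ({q8}), so by Hall's theorem at most 8 of the 9 left vertices can be matched.

8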